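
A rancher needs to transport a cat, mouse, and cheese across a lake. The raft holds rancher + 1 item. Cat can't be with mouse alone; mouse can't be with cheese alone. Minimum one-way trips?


1. rancher+mouse → 2. rancher ← 3. rancher+cat → 4. rancher+mouse ← 5. rancher+cheese → 6. rancher ← 7. rancher+mouse →
Minimum trips = 7

7


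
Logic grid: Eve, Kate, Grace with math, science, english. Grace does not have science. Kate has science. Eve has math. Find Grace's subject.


From clues:
  Eve → math
  Kate → science
By elimination, Grace gets the remaining.

english


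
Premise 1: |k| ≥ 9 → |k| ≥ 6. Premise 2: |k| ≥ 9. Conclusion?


Modus ponens: P → Q, P ⊢ Q
P: |k| ≥ 9
Q: |k| ≥ 6
We have P → Q and P is true.
By modus ponens, Q must be true.

|k| ≥ 6


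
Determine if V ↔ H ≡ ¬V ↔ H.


Expression 1: V ↔ H
Expression 2: ¬V ↔ H
Truth table (V H | Expr1 Expr2):
  T T |   T     F   ← differ
  T F |   F     T   ← differ
  F T |   F     T   ← differ
  F F |   T     F   ← differ
Counterexample: V=T, H=T gives Expr1 = T but Expr2 = F, so the expressions are NOT logically equivalent.

No


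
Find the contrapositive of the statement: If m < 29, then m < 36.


Original: If m < 29, then m < 36
Contrapositive: If ¬Q, then ¬P
Negate Q: not (m < 36)
Negate P: not (m < 29)

If not (m < 36), then not (m < 29).


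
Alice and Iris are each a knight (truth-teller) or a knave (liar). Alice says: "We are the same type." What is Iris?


Alice says: "We are the same type."
Case 1: Alice is a Knight (truth-teller)
  Statement is true → they ARE the same → Iris is also a Knight
Case 2: Alice is a Knave (liar)
  Statement is false → they are NOT the same → Iris is a Knight
In both cases, Iris is a Knight.

Knight


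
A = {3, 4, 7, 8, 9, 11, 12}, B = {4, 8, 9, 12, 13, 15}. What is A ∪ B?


A = {3, 4, 7, 8, 9, 11, 12}
B = {4, 8, 9, 12, 13, 15}
Operation: union
All elements combined: 3, 4, 7, 8, 9, 11, 12, 13, 15

{3, 4, 7, 8, 9, 11, 12, 13, 15}


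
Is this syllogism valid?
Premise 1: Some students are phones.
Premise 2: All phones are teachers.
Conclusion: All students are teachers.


Premise 1: Some students are phones.
Premise 2: All phones are teachers.
Conclusion: All students are teachers.
Fallacy: illicit minor. The minor term (students) is distributed in the conclusion ('All students ...') but undistributed in its premise ('Some students are phones' doesn't cover all students).
Only 'Some students are teachers' follows, not 'All'.

Invalid


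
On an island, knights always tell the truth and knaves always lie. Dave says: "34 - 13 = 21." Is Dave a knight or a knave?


Statement: "34 - 13 = 21."
Actual: 34 - 13 = 21
Claimed: 21
Statement is TRUE → Dave tells the truth → Knight

Knight


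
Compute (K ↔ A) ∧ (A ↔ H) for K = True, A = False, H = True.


K = True, A = False, H = True
Step 1: K ↔ A is true when K and A have the same value. Result: False
Step 2: A ↔ H is true when A and H have the same value. Result: False
Step 3: False ∧ False = False

False


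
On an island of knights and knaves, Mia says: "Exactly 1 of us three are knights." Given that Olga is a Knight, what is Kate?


Mia claims exactly 1 knights among Mia, Olga, Kate.
Given: Olga is a Knight.

Case 1: Mia is a Knight (tells truth)
  Then exactly 1 of the three are knights.
  Counting Mia, Olga: 2 knight(s) so far. Need -1 more → impossible.
Case 2: Mia is a Knave (lies)
  Then the count is NOT 1.
  If Kate = Knave, count = 1 = 1 → claim would be true, contradicts lie.
  If Kate = Knight, count = 2 ≠ 1 → lie confirmed ✓

Kate is a Knight.

Knight


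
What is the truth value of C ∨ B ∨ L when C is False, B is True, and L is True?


C = False, B = True, L = True
Step 1: C ∨ B = False OR True = True
Step 2: True ∨ L = True OR True = True
OR is true when at least one operand is true.

True


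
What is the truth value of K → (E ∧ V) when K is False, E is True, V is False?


K = False, E = True, V = False
Step 1: E ∧ V = True AND False = False
Step 2: K → (False): false only when K=True and consequent=False.
Result: True

True


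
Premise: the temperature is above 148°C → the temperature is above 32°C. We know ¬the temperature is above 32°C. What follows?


Modus tollens: P → Q, ¬Q ⊢ ¬P
P: the temperature is above 148°C
Q: the temperature is above 32°C
We have P → Q and Q is false.
By modus tollens, P must be false.

It is not the case that the temperature is above 148°C


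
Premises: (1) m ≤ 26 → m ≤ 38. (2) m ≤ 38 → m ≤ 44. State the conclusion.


Hypothetical syllogism: P → Q, Q → R ⊢ P → R
Premise 1: m ≤ 26 → m ≤ 38
Premise 2: m ≤ 38 → m ≤ 44
Chain the implications: the middle term (m ≤ 38) links the two.
Conclusion: If m ≤ 26, then m ≤ 44.

If m ≤ 26, then m ≤ 44.


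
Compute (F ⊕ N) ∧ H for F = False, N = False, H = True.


F = False, N = False, H = True
Step 1: F ⊕ N = False XOR False = False
Step 2: False ∧ H = False AND True = False
XOR true when exactly one of F,N is true; then AND with H.

False


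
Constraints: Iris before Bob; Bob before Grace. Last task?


Constraints: Iris before Bob; Bob before Grace
The last task can have nothing scheduled after it, so it must never appear on the left of a 'before'.
Tasks appearing before some other task: Iris, Bob.
The only task not in that list is Grace → it is last.

Grace


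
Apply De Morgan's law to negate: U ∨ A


De Morgan's law: ¬(P ∨ Q) ≡ ¬P ∧ ¬Q
¬(U ∨ A) = ¬U ∧ ¬A

¬U ∧ ¬A


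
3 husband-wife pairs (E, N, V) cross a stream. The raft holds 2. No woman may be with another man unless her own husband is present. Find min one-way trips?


Label couples E, N, V (H = husband, W = wife).
Counting alone: 6 people, the raft carries 2 and someone must bring it back, so each round trip nets at most +1 on the far side until the last crossing → at least 9 trips. The jealousy constraint makes 9 impossible; the shortest valid schedule has 11:
1. WE+WN →  (far: WE,WN; near: HE,HN,HV,WV)
2. WE ←       (far: WN; near: HE,HN,HV,WE,WV)
3. WE+WV →  (far: WE,WN,WV; near: HE,HN,HV)
4. WE ←       (far: WN,WV; near: HE,HN,HV,WE)
5. HN+HV →  (far: HN,WN,HV,WV; near: HE,WE)
6. HN+WN ←  (far: HV,WV; near: HE,WE,HN,WN)
7. HE+HN →  (far: HE,HN,HV,WV; near: WE,WN)
8. WV ←       (far: HE,HN,HV; near: WE,WN,WV)
9. WE+WN →  (far: HE,WE,HN,WN,HV; near: WV)
10. HV ←      (far: HE,WE,HN,WN; near: HV,WV)
11. HV+WV → (far: all six; near: empty)
In every state each wife is either with her husband or with no other man.
Minimum trips = 11

11


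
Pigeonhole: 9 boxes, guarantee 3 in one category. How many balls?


Pigeonhole: to guarantee k in one of n categories, need (k-1)×n + 1.
k = 3, n = 9
Minimum = (3-1) × 9 + 1 = 2 × 9 + 1

19


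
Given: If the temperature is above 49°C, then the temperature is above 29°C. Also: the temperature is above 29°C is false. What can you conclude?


Modus tollens: P → Q, ¬Q ⊢ ¬P
P: the temperature is above 49°C
Q: the temperature is above 29°C
We have P → Q and Q is false.
By modus tollens, P must be false.

It is not the case that the temperature is above 49°C


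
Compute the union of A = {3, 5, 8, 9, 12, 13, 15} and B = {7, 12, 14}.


A = {3, 5, 8, 9, 12, 13, 15}
B = {7, 12, 14}
Operation: union
All elements combined: 3, 5, 7, 8, 9, 12, 13, 14, 15

{3, 5, 7, 8, 9, 12, 13, 14, 15}


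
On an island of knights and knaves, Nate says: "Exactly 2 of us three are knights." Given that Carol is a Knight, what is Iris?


Nate claims exactly 2 knights among Nate, Carol, Iris.
Given: Carol is a Knight.

Case 1: Nate is a Knight (tells truth)
  Then exactly 2 of the three are knights.
  Counting Nate, Carol: 2 knight(s) so far. Need 0 more → Iris = Knave.
Case 2: Nate is a Knave (lies)
  Then the count is NOT 2.
  If Iris = Knight, count = 2 = 2 → claim would be true, contradicts lie.
  If Iris = Knave, count = 1 ≠ 2 → lie confirmed ✓

Iris is a Knave.

Knave


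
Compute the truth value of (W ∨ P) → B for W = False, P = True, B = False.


W = False, P = True, B = False
Step 1: W ∨ P = False OR True = True
Step 2: (True) → B: false only when antecedent=True and B=False.
Result: False

False


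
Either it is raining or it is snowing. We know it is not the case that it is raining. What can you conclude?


Disjunctive syllogism: P ∨ Q, ¬P ⊢ Q
Disjunction: it is raining ∨ it is snowing
We know it is not the case that it is raining.
By disjunctive syllogism, the other disjunct must be true.

It is snowing


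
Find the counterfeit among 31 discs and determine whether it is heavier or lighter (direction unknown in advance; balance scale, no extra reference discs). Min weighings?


Let n = 31. 62 possibilities (n discs × lighter/heavier); each weighing has 3 outcomes.
Bound for k weighings: say the first weighing puts j discs on each pan. If it tips, the 2j weighed discs remain suspects (each with a known direction) and k-1 weighings give 3^(k-1) outcomes; 3^(k-1) is odd, so 2j ≤ 3^(k-1) - 1. If it balances, the n - 2j unweighed discs remain with direction unknown: 2(n - 2j) ≤ 3^(k-1) - 1 by the same parity argument. Adding, n ≤ (3^(k-1) - 1) + (3^(k-1) - 1)/2 = (3^k - 3)/2, and the classical three-group strategy achieves this (3 discs in 2 weighings, 12 in 3, 39 in 4, 120 in 5).
So we need the smallest k with (3^k - 3)/2 ≥ 31.
k = 3: (3^3 - 3)/2 = 12 < 31 ✗
k = 4: (3^4 - 3)/2 = 39 ≥ 31 ✓

4


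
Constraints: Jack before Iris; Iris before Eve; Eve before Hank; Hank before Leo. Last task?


Constraints: Jack before Iris; Iris before Eve; Eve before Hank; Hank before Leo
The last task can have nothing scheduled after it, so it must never appear on the left of a 'before'.
Tasks appearing before some other task: Jack, Iris, Eve, Hank.
The only task not in that list is Leo → it is last.

Leo


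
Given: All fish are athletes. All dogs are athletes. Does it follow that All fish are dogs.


Premise 1: All fish are athletes.
Premise 2: All dogs are athletes.
Conclusion: All fish are dogs.
Fallacy: undistributed middle. athletes is predicate in both.
Counterexample: fish and dogs could be disjoint subsets of athletes.

Invalid


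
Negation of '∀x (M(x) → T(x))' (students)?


Original: ∀x (M(x) → T(x))
Rule: ¬∀→∃, ¬∃→∀, negate predicate.
Negation: ∃x (M(x) ∧ ¬T(x))

∃x (M(x) ∧ ¬T(x))


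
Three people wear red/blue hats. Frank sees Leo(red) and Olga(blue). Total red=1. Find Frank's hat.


Total red = 1, seen red = 1
Own red = 1 - 1 = 0
Frank's hat is blue.

blue


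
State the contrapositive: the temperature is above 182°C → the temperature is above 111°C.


Original: If the temperature is above 182°C, then the temperature is above 111°C
Contrapositive: If ¬Q, then ¬P
Negate Q: not (the temperature is above 111°C)
Negate P: not (the temperature is above 182°C)

If not (the temperature is above 111°C), then not (the temperature is above 182°C).


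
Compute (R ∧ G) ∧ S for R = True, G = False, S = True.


R = True, G = False, S = True
Step 1: R ∧ G = True AND False = False
Step 2: False ∧ S = False AND True = False
AND is true only when ALL operands are true.

False


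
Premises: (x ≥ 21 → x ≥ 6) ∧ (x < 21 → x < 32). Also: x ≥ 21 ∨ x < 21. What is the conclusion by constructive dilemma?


Constructive dilemma: (P → Q) ∧ (R → S), P ∨ R ⊢ Q ∨ S
Premise 1: x ≥ 21 → x ≥ 6
Premise 2: x < 21 → x < 32
Premise 3: x ≥ 21 ∨ x < 21
Case 1: Assuming x ≥ 21, then by Premise 1, x ≥ 6.
Case 2: Assuming x < 21, then by Premise 2, x < 32.
Since one of x ≥ 21 or x < 21 must hold, we get x ≥ 6 or x < 32.

x ≥ 6 or x < 32.


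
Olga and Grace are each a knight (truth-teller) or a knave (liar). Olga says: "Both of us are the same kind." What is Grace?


Olga says: "Both of us are the same kind."
Case 1: Olga is a Knight (truth-teller)
  Statement is true → they ARE the same → Grace is also a Knight
Case 2: Olga is a Knave (liar)
  Statement is false → they are NOT the same → Grace is a Knight
In both cases, Grace is a Knight.

Knight


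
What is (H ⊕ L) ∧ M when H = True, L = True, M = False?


H = True, L = True, M = False
Step 1: H ⊕ L = True XOR True = False
Step 2: False ∧ M = False AND False = False
XOR true when exactly one of H,L is true; then AND with M.

False


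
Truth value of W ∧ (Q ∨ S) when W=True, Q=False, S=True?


W = True, Q = False, S = True
Expression: W ∧ (Q ∨ S)
Step 1: Q ∨ S = False OR True = True
Step 2: W ∧ (True) = True AND True = True

True


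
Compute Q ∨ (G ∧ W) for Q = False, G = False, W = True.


Q = False, G = False, W = True
Step 1: G ∧ W = False AND True = False
Step 2: Q ∨ False = False OR False = False
AND evaluated first (higher precedence); then OR applied.

False


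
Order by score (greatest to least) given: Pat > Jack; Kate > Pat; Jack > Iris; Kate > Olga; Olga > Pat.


Constraints: Pat > Jack; Kate > Pat; Jack > Iris; Kate > Olga; Olga > Pat
Method: at each step, the next-highest is the one remaining person who never appears on the smaller side of a constraint between remaining people.
  Step 1: remaining {Kate, Iris, Jack, Olga, Pat}; on the smaller side: {Iris, Jack, Olga, Pat} → Kate is next (Kate > Pat; Kate > Olga).
  Step 2: remaining {Iris, Jack, Olga, Pat}; on the smaller side: {Iris, Jack, Pat} → Olga is next (Olga > Pat).
  Step 3: remaining {Iris, Jack, Pat}; on the smaller side: {Iris, Jack} → Pat is next (Pat > Jack).
  Step 4: remaining {Iris, Jack}; on the smaller side: {Iris} → Jack is next (Jack > Iris).
  Step 5: only Iris remains → lowest.
Final ranking (highest to lowest):

Kate > Olga > Pat > Jack > Iris


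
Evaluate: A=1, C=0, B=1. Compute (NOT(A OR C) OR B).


A OR C = 1
NOT(1) = 0
0 OR 1 = 1

1


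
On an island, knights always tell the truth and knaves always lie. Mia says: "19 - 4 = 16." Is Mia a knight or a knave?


Statement: "19 - 4 = 16."
Actual: 19 - 4 = 15
Claimed: 16
Statement is FALSE → Mia lies → Knave

Knave


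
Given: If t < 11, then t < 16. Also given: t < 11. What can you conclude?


Modus ponens: P → Q, P ⊢ Q
P: t < 11
Q: t < 16
We have P → Q and P is true.
By modus ponens, Q must be true.

t < 16


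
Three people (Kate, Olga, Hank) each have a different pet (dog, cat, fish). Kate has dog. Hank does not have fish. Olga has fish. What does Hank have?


From clues:
  Kate → dog
  Olga → fish
By elimination, Hank gets the remaining.

cat


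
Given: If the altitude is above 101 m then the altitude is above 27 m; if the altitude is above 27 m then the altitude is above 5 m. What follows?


Hypothetical syllogism: P → Q, Q → R ⊢ P → R
Premise 1: the altitude is above 101 m → the altitude is above 27 m
Premise 2: the altitude is above 27 m → the altitude is above 5 m
Chain the implications: the middle term (the altitude is above 27 m) links the two.
Conclusion: If the altitude is above 101 m, then the altitude is above 5 m.

If the altitude is above 101 m, then the altitude is above 5 m.


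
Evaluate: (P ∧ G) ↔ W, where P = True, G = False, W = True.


P = True, G = False, W = True
Step 1: P ∧ G = True AND False = False
Step 2: (False) ↔ W: true when both sides have same truth value.
Result: False ↔ True = False

False


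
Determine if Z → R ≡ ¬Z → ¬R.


Expression 1: Z → R
Expression 2: ¬Z → ¬R
Truth table (Z R | Expr1 Expr2):
  T T |   T     T
  T F |   F     T   ← differ
  F T |   T     F   ← differ
  F F |   T     T
Counterexample: Z=T, R=F gives Expr1 = F but Expr2 = T, so the expressions are NOT logically equivalent.

No


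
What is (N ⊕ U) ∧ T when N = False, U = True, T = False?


N = False, U = True, T = False
Step 1: N ⊕ U = False XOR True = True
Step 2: True ∧ T = True AND False = False
XOR true when exactly one of N,U is true; then AND with T.

False


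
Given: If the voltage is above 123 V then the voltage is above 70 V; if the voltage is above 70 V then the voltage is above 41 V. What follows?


Hypothetical syllogism: P → Q, Q → R ⊢ P → R
Premise 1: the voltage is above 123 V → the voltage is above 70 V
Premise 2: the voltage is above 70 V → the voltage is above 41 V
Chain the implications: the middle term (the voltage is above 70 V) links the two.
Conclusion: If the voltage is above 123 V, then the voltage is above 41 V.

If the voltage is above 123 V, then the voltage is above 41 V.


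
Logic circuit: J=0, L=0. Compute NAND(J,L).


J AND L = 0
NOT(0) = 1

1


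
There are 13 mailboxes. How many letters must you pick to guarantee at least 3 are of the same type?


Pigeonhole: to guarantee k in one of n categories, need (k-1)×n + 1.
k = 3, n = 13
Minimum = (3-1) × 13 + 1 = 2 × 13 + 1

27


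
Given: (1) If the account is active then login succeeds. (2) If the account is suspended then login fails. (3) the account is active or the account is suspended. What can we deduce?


Constructive dilemma: (P → Q) ∧ (R → S), P ∨ R ⊢ Q ∨ S
Premise 1: the account is active → login succeeds
Premise 2: the account is suspended → login fails
Premise 3: the account is active ∨ the account is suspended
Case 1: Assuming the account is active, then by Premise 1, login succeeds.
Case 2: Assuming the account is suspended, then by Premise 2, login fails.
Since one of the account is active or the account is suspended must hold, we get login succeeds or login fails.

Login succeeds or login fails.


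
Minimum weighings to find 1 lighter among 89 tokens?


Each weighing has 3 outcomes (left heavy / balance / right heavy), so k weighings distinguish at most 3^k cases; splitting into three near-equal groups achieves this.
Need 3^k ≥ 89: 3^4 = 81 < 89 ≤ 3^5 = 243
k = ⌈log₃(89)⌉ = 5

5


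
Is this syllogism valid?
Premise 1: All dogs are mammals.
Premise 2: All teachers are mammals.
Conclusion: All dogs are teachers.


Premise 1: All dogs are mammals.
Premise 2: All teachers are mammals.
Conclusion: All dogs are teachers.
Fallacy: undistributed middle. mammals is predicate in both.
Counterexample: dogs and teachers could be disjoint subsets of mammals.

Invalid


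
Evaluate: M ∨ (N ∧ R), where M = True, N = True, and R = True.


M = True, N = True, R = True
Step 1: N ∧ R = True AND True = True
Step 2: M ∨ True = True OR True = True
AND evaluated first (higher precedence); then OR applied.

True


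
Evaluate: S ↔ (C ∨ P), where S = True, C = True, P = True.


S = True, C = True, P = True
Step 1: C ∨ P = True OR True = True
Step 2: S ↔ (True): true when both sides have same truth value.
Result: True ↔ True = True

True


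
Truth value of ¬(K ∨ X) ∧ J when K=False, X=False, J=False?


K = False, X = False, J = False
Expression: ¬(K ∨ X) ∧ J
Step 1: K ∨ X = False OR False = False
Step 2: ¬(K ∨ X) = NOT False = True
Step 3: (True) ∧ J = True AND False = False

False


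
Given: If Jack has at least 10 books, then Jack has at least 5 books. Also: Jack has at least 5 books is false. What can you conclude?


Modus tollens: P → Q, ¬Q ⊢ ¬P
P: Jack has at least 10 books
Q: Jack has at least 5 books
We have P → Q and Q is false.
By modus tollens, P must be false.

It is not the case that Jack has at least 10 books


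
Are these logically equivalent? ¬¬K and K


Expression 1: ¬¬K
Expression 2: K
Truth table (K | Expr1 Expr2):
  T |   T     T
  F |   F     F
All 2 rows agree, so the expressions are logically equivalent.

Yes


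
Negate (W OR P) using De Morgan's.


De Morgan's law: ¬(P ∨ Q) ≡ ¬P ∧ ¬Q
¬(W ∨ P) = ¬W ∧ ¬P

¬W ∧ ¬P


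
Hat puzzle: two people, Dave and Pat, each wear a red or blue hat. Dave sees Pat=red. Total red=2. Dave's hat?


Total red = 2, Pat = red
Red accounted for: 1
Remaining for Dave: 1
Dave's hat is red.

red


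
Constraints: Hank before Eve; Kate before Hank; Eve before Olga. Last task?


Constraints: Hank before Eve; Kate before Hank; Eve before Olga
The last task can have nothing scheduled after it, so it must never appear on the left of a 'before'.
Tasks appearing before some other task: Hank, Kate, Eve.
The only task not in that list is Olga → it is last.

Olga


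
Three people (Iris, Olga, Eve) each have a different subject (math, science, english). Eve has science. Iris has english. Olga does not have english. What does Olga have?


From clues:
  Eve → science
  Iris → english
By elimination, Olga gets the remaining.

math


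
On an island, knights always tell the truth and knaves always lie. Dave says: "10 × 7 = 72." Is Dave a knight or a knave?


Statement: "10 × 7 = 72."
Actual: 10 × 7 = 70
Claimed: 72
Statement is FALSE → Dave lies → Knave

Knave


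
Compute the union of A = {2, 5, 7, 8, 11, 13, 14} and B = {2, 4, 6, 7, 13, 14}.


A = {2, 5, 7, 8, 11, 13, 14}
B = {2, 4, 6, 7, 13, 14}
Operation: union
All elements combined: 2, 4, 5, 6, 7, 8, 11, 13, 14

{2, 4, 5, 6, 7, 8, 11, 13, 14}


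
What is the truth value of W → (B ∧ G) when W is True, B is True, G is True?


W = True, B = True, G = True
Step 1: B ∧ G = True AND True = True
Step 2: W → (True): false only when W=True and consequent=False.
Result: True

True


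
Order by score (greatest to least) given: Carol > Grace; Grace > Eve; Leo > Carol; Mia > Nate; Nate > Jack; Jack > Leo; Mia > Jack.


Constraints: Carol > Grace; Grace > Eve; Leo > Carol; Mia > Nate; Nate > Jack; Jack > Leo; Mia > Jack
Method: at each step, the next-highest is the one remaining person who never appears on the smaller side of a constraint between remaining people.
  Step 1: remaining {Mia, Leo, Grace, Nate, Carol, Eve, Jack}; on the smaller side: {Leo, Grace, Nate, Carol, Eve, Jack} → Mia is next (Mia > Nate; Mia > Jack).
  Step 2: remaining {Leo, Grace, Nate, Carol, Eve, Jack}; on the smaller side: {Leo, Grace, Carol, Eve, Jack} → Nate is next (Nate > Jack).
  Step 3: remaining {Leo, Grace, Carol, Eve, Jack}; on the smaller side: {Leo, Grace, Carol, Eve} → Jack is next (Jack > Leo).
  Step 4: remaining {Leo, Grace, Carol, Eve}; on the smaller side: {Grace, Carol, Eve} → Leo is next (Leo > Carol).
  Step 5: remaining {Grace, Carol, Eve}; on the smaller side: {Grace, Eve} → Carol is next (Carol > Grace).
  Step 6: remaining {Grace, Eve}; on the smaller side: {Eve} → Grace is next (Grace > Eve).
  Step 7: only Eve remains → lowest.
Final ranking (highest to lowest):

Mia > Nate > Jack > Leo > Carol > Grace > Eve


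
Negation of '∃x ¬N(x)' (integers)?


Original: ∃x ¬N(x)
Rule: ¬∀→∃, ¬∃→∀, negate predicate.
Negation: ∀x N(x)

∀x N(x)


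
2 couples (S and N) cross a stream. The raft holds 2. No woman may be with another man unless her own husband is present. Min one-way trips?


Label couples S and N.
1. WS+WN → (far: WS,WN; near: HS,HN)
2. WS ←   (far: WN; near: HS,HN,WS)
3. HS+HN → (far: HS,HN,WN; near: WS)
4. HS ←   (far: HN,WN; near: HS,WS)  — HS returns, since WS is alone on near bank
5. HS+WS → (far: all four; near: empty)
Every state respects the constraint.
Minimum trips = 5

5


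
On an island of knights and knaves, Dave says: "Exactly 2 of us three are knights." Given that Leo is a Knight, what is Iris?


Dave claims exactly 2 knights among Dave, Leo, Iris.
Given: Leo is a Knight.

Case 1: Dave is a Knight (tells truth)
  Then exactly 2 of the three are knights.
  Counting Dave, Leo: 2 knight(s) so far. Need 0 more → Iris = Knave.
Case 2: Dave is a Knave (lies)
  Then the count is NOT 2.
  If Iris = Knight, count = 2 = 2 → claim would be true, contradicts lie.
  If Iris = Knave, count = 1 ≠ 2 → lie confirmed ✓

Iris is a Knave.

Knave


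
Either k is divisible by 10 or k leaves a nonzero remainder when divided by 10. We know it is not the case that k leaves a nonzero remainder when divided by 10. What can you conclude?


Disjunctive syllogism: P ∨ Q, ¬P ⊢ Q
Disjunction: k is divisible by 10 ∨ k leaves a nonzero remainder when divided by 10
We know it is not the case that k leaves a nonzero remainder when divided by 10.
By disjunctive syllogism, the other disjunct must be true.

k is divisible by 10


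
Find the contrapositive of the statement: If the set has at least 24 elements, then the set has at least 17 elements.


Original: If the set has at least 24 elements, then the set has at least 17 elements
Contrapositive: If ¬Q, then ¬P
Negate Q: not (the set has at least 17 elements)
Negate P: not (the set has at least 24 elements)

If not (the set has at least 17 elements), then not (the set has at least 24 elements).


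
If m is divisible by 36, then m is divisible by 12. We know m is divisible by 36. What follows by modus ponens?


Modus ponens: P → Q, P ⊢ Q
P: m is divisible by 36
Q: m is divisible by 12
We have P → Q and P is true.
By modus ponens, Q must be true.

m is divisible by 12


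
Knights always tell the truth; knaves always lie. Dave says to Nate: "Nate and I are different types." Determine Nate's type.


Dave says: "Nate and I are different types."
Case 1: Dave is a Knight (truth-teller)
  Statement is true → they ARE different → Nate is a Knave
Case 2: Dave is a Knave (liar)
  Statement is false → they are NOT different → Nate is a Knave
In both cases, Nate is a Knave.

Knave


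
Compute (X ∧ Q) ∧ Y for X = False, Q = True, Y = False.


X = False, Q = True, Y = False
Step 1: X ∧ Q = False AND True = False
Step 2: False ∧ Y = False AND False = False
AND is true only when ALL operands are true.

False


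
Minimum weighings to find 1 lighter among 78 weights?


Each weighing has 3 outcomes (left heavy / balance / right heavy), so k weighings distinguish at most 3^k cases; splitting into three near-equal groups achieves this.
Need 3^k ≥ 78: 3^3 = 27 < 78 ≤ 3^4 = 81
k = ⌈log₃(78)⌉ = 4

4


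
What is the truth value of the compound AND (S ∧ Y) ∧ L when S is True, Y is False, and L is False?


S = True, Y = False, L = False
Step 1: S ∧ Y = True AND False = False
Step 2: False ∧ L = False AND False = False
AND is true only when ALL operands are true.

False


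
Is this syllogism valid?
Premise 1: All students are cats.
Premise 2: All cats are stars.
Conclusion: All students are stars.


Premise 1: All students are cats.
Premise 2: All cats are stars.
Conclusion: All students are stars.
Barbara syllogism (AAA-1): All A are B, All B are C → All A are C.
Middle term (cats) distributed in premise 2.

Valid


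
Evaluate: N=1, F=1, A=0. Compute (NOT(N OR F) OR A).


N OR F = 1
NOT(1) = 0
0 OR 0 = 0

0


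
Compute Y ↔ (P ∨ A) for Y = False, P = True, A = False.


Y = False, P = True, A = False
Step 1: P ∨ A = True OR False = True
Step 2: Y ↔ (True): true when both sides have same truth value.
Result: False ↔ True = False

False


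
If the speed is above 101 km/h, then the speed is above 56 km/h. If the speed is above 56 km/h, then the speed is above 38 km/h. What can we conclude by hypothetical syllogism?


Hypothetical syllogism: P → Q, Q → R ⊢ P → R
Premise 1: the speed is above 101 km/h → the speed is above 56 km/h
Premise 2: the speed is above 56 km/h → the speed is above 38 km/h
Chain the implications: the middle term (the speed is above 56 km/h) links the two.
Conclusion: If the speed is above 101 km/h, then the speed is above 38 km/h.

If the speed is above 101 km/h, then the speed is above 38 km/h.


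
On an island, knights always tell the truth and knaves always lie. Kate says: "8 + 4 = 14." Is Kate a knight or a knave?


Statement: "8 + 4 = 14."
Actual: 8 + 4 = 12
Claimed: 14
Statement is FALSE → Kate lies → Knave

Knave


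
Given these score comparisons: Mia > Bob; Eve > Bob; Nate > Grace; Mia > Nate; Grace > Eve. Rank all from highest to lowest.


Constraints: Mia > Bob; Eve > Bob; Nate > Grace; Mia > Nate; Grace > Eve
Method: at each step, the next-highest is the one remaining person who never appears on the smaller side of a constraint between remaining people.
  Step 1: remaining {Bob, Eve, Mia, Grace, Nate}; on the smaller side: {Bob, Eve, Grace, Nate} → Mia is next (Mia > Bob; Mia > Nate).
  Step 2: remaining {Bob, Eve, Grace, Nate}; on the smaller side: {Bob, Eve, Grace} → Nate is next (Nate > Grace).
  Step 3: remaining {Bob, Eve, Grace}; on the smaller side: {Bob, Eve} → Grace is next (Grace > Eve).
  Step 4: remaining {Bob, Eve}; on the smaller side: {Bob} → Eve is next (Eve > Bob).
  Step 5: only Bob remains → lowest.
Final ranking (highest to lowest):

Mia > Nate > Grace > Eve > Bob


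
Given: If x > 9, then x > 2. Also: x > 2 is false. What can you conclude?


Modus tollens: P → Q, ¬Q ⊢ ¬P
P: x > 9
Q: x > 2
We have P → Q and Q is false.
By modus tollens, P must be false.

It is not the case that x > 9


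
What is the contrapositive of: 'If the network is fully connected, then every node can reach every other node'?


Original: If the network is fully connected, then every node can reach every other node
Contrapositive: If ¬Q, then ¬P
Negate Q: not (every node can reach every other node)
Negate P: not (the network is fully connected)

If not (every node can reach every other node), then not (the network is fully connected).


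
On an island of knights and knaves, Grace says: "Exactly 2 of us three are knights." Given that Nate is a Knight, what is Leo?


Grace claims exactly 2 knights among Grace, Nate, Leo.
Given: Nate is a Knight.

Case 1: Grace is a Knight (tells truth)
  Then exactly 2 of the three are knights.
  Counting Grace, Nate: 2 knight(s) so far. Need 0 more → Leo = Knave.
Case 2: Grace is a Knave (lies)
  Then the count is NOT 2.
  If Leo = Knight, count = 2 = 2 → claim would be true, contradicts lie.
  If Leo = Knave, count = 1 ≠ 2 → lie confirmed ✓

Leo is a Knave.

Knave


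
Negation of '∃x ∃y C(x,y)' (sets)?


Original: ∃x ∃y C(x,y)
Rule: ¬∀→∃, ¬∃→∀, negate predicate.
Negation: ∀x ∀y ¬C(x,y)

∀x ∀y ¬C(x,y)


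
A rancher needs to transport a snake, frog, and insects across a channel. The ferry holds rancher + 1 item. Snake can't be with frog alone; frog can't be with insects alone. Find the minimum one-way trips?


1. rancher+frog → 2. rancher ← 3. rancher+snake → 4. rancher+frog ← 5. rancher+insects → 6. rancher ← 7. rancher+frog →
Minimum trips = 7

7


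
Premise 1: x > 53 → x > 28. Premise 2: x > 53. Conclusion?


Modus ponens: P → Q, P ⊢ Q
P: x > 53
Q: x > 28
We have P → Q and P is true.
By modus ponens, Q must be true.

x > 28


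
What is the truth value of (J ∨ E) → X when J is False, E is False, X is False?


J = False, E = False, X = False
Step 1: J ∨ E = False OR False = False
Step 2: (False) → X: false only when antecedent=True and X=False.
Result: True

True


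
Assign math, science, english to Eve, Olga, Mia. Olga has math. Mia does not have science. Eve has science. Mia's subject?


From clues:
  Olga → math
  Eve → science
By elimination, Mia gets the remaining.

english


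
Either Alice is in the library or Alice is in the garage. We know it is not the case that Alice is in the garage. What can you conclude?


Disjunctive syllogism: P ∨ Q, ¬P ⊢ Q
Disjunction: Alice is in the library ∨ Alice is in the garage
We know it is not the case that Alice is in the garage.
By disjunctive syllogism, the other disjunct must be true.

Alice is in the library


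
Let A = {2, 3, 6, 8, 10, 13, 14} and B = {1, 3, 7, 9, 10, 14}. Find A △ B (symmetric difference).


A = {2, 3, 6, 8, 10, 13, 14}
B = {1, 3, 7, 9, 10, 14}
Operation: symmetric difference
In A only: [2, 6, 8, 13], in B only: [1, 7, 9]

{1, 2, 6, 7, 8, 9, 13}


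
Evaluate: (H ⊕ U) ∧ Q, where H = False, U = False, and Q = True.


H = False, U = False, Q = True
Step 1: H ⊕ U = False XOR False = False
Step 2: False ∧ Q = False AND True = False
XOR true when exactly one of H,U is true; then AND with Q.

False


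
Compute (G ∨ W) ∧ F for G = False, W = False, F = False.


G = False, W = False, F = False
Step 1: G ∨ W = False OR False = False
Step 2: False ∧ F = False AND False = False
OR is true when at least one operand is true; AND requires both.

False


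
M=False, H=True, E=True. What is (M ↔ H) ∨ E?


M = False, H = True, E = True
Expression: (M ↔ H) ∨ E
Step 1: M ↔ H = (False iff True) (true when values match) = False
Step 2: (False) ∨ E = False OR True = True

True


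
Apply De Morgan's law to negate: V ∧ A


De Morgan's law: ¬(P ∧ Q) ≡ ¬P ∨ ¬Q
¬(V ∧ A) = ¬V ∨ ¬A

¬V ∨ ¬A


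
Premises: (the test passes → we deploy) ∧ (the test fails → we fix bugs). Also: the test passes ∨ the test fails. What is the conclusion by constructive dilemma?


Constructive dilemma: (P → Q) ∧ (R → S), P ∨ R ⊢ Q ∨ S
Premise 1: the test passes → we deploy
Premise 2: the test fails → we fix bugs
Premise 3: the test passes ∨ the test fails
Case 1: Assuming the test passes, then by Premise 1, we deploy.
Case 2: Assuming the test fails, then by Premise 2, we fix bugs.
Since one of the test passes or the test fails must hold, we get we deploy or we fix bugs.

We deploy or we fix bugs.


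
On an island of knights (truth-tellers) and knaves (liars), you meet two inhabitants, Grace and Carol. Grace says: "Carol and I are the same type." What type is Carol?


Grace says: "Carol and I are the same type."
Case 1: Grace is a Knight (truth-teller)
  Statement is true → they ARE the same → Carol is also a Knight
Case 2: Grace is a Knave (liar)
  Statement is false → they are NOT the same → Carol is a Knight
In both cases, Carol is a Knight.

Knight


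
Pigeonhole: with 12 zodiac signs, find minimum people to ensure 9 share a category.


Pigeonhole: to guarantee k in one of n categories, need (k-1)×n + 1.
k = 9, n = 12
Minimum = (9-1) × 12 + 1 = 8 × 12 + 1

97


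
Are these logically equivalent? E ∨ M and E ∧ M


Expression 1: E ∨ M
Expression 2: E ∧ M
Truth table (E M | Expr1 Expr2):
  T T |   T     T
  T F |   T     F   ← differ
  F T |   T     F   ← differ
  F F |   F     F
Counterexample: E=T, M=F gives Expr1 = T but Expr2 = F, so the expressions are NOT logically equivalent.

No


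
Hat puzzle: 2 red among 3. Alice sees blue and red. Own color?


Total red = 2, seen red = 1
Own red = 2 - 1 = 1
Alice's hat is red.

red


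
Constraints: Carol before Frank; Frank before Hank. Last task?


Constraints: Carol before Frank; Frank before Hank
The last task can have nothing scheduled after it, so it must never appear on the left of a 'before'.
Tasks appearing before some other task: Carol, Frank.
The only task not in that list is Hank → it is last.

Hank


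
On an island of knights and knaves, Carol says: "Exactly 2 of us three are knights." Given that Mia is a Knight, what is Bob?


Carol claims exactly 2 knights among Carol, Mia, Bob.
Given: Mia is a Knight.

Case 1: Carol is a Knight (tells truth)
  Then exactly 2 of the three are knights.
  Counting Carol, Mia: 2 knight(s) so far. Need 0 more → Bob = Knave.
Case 2: Carol is a Knave (lies)
  Then the count is NOT 2.
  If Bob = Knight, count = 2 = 2 → claim would be true, contradicts lie.
  If Bob = Knave, count = 1 ≠ 2 → lie confirmed ✓

Bob is a Knave.

Knave


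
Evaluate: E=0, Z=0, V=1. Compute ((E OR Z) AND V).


E OR Z = 0|0 = 0
0 AND 1 = 0

0


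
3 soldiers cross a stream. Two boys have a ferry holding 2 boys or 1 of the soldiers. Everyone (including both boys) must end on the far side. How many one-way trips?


Per crossing of one of the soldiers: boys→, one←, one of the soldiers→, one← = 4 trips
3 × 4 = 12, + 1 final boys→ = 13
Minimum trips = 13

13


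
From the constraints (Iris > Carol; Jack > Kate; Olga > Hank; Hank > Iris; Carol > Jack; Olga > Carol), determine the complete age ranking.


Constraints: Iris > Carol; Jack > Kate; Olga > Hank; Hank > Iris; Carol > Jack; Olga > Carol
Method: at each step, the next-highest is the one remaining person who never appears on the smaller side of a constraint between remaining people.
  Step 1: remaining {Jack, Kate, Iris, Olga, Hank, Carol}; on the smaller side: {Jack, Kate, Iris, Hank, Carol} → Olga is next (Olga > Hank; Olga > Carol).
  Step 2: remaining {Jack, Kate, Iris, Hank, Carol}; on the smaller side: {Jack, Kate, Iris, Carol} → Hank is next (Hank > Iris).
  Step 3: remaining {Jack, Kate, Iris, Carol}; on the smaller side: {Jack, Kate, Carol} → Iris is next (Iris > Carol).
  Step 4: remaining {Jack, Kate, Carol}; on the smaller side: {Jack, Kate} → Carol is next (Carol > Jack).
  Step 5: remaining {Jack, Kate}; on the smaller side: {Kate} → Jack is next (Jack > Kate).
  Step 6: only Kate remains → lowest.
Final ranking (highest to lowest):

Olga > Hank > Iris > Carol > Jack > Kate


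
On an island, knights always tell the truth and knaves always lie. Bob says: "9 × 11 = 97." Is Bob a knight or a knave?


Statement: "9 × 11 = 97."
Actual: 9 × 11 = 99
Claimed: 97
Statement is FALSE → Bob lies → Knave

Knave


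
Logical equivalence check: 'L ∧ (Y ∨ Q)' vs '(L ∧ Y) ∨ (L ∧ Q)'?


Expression 1: L ∧ (Y ∨ Q)
Expression 2: (L ∧ Y) ∨ (L ∧ Q)
Truth table (L Y Q | Expr1 Expr2):
  T T T |   T     T
  T T F |   T     T
  T F T |   T     T
  T F F |   F     F
  F T T |   F     F
  F T F |   F     F
  F F T |   F     F
  F F F |   F     F
All 8 rows agree, so the expressions are logically equivalent.

Yes


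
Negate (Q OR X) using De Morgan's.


De Morgan's law: ¬(P ∨ Q) ≡ ¬P ∧ ¬Q
¬(Q ∨ X) = ¬Q ∧ ¬X

¬Q ∧ ¬X


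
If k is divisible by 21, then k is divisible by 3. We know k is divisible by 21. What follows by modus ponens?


Modus ponens: P → Q, P ⊢ Q
P: k is divisible by 21
Q: k is divisible by 3
We have P → Q and P is true.
By modus ponens, Q must be true.

k is divisible by 3


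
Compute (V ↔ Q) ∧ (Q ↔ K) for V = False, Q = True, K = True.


V = False, Q = True, K = True
Step 1: V ↔ Q is true when V and Q have the same value. Result: False
Step 2: Q ↔ K is true when Q and K have the same value. Result: True
Step 3: False ∧ True = False

False


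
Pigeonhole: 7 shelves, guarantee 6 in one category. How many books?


Pigeonhole: to guarantee k in one of n categories, need (k-1)×n + 1.
k = 6, n = 7
Minimum = (6-1) × 7 + 1 = 5 × 7 + 1

36


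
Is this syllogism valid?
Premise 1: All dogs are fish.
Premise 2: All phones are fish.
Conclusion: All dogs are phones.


Premise 1: All dogs are fish.
Premise 2: All phones are fish.
Conclusion: All dogs are phones.
Fallacy: undistributed middle. fish is predicate in both.
Counterexample: dogs and phones could be disjoint subsets of fish.

Invalid


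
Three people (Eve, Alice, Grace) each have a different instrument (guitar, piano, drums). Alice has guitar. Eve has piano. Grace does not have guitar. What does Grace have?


From clues:
  Alice → guitar
  Eve → piano
By elimination, Grace gets the remaining.

drums


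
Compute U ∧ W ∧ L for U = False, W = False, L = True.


U = False, W = False, L = True
Step 1: U ∧ W = False AND False = False
Step 2: (False) ∧ L = (False) AND True = False
AND is true only when ALL operands are true.

False


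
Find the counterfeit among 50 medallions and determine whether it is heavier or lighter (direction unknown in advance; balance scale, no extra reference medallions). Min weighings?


Let n = 50. 100 possibilities (n medallions × lighter/heavier); each weighing has 3 outcomes.
Bound for k weighings: say the first weighing puts j medallions on each pan. If it tips, the 2j weighed medallions remain suspects (each with a known direction) and k-1 weighings give 3^(k-1) outcomes; 3^(k-1) is odd, so 2j ≤ 3^(k-1) - 1. If it balances, the n - 2j unweighed medallions remain with direction unknown: 2(n - 2j) ≤ 3^(k-1) - 1 by the same parity argument. Adding, n ≤ (3^(k-1) - 1) + (3^(k-1) - 1)/2 = (3^k - 3)/2, and the classical three-group strategy achieves this (3 medallions in 2 weighings, 12 in 3, 39 in 4, 120 in 5).
So we need the smallest k with (3^k - 3)/2 ≥ 50.
k = 4: (3^4 - 3)/2 = 39 < 50 ✗
k = 5: (3^5 - 3)/2 = 120 ≥ 50 ✓

5
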